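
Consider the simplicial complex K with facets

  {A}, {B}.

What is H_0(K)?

Fix the vertex order A < B and write every simplex with vertices in increasing order. Then dim K = 0 and the simplices of K are:

  0-simplices (2): A, B

Hence C_0 ≅ Z^2.

Reading off H_k = ker ∂_k / im ∂_{k+1}:

  H_0: rank C_0 − rank ∂_1 = 2 − 0 = 2, and there is no ∂_1, so H_0 = Z^2.

(K is a triangulation of a set of 2 points.)

H_0 ≅ Z^2.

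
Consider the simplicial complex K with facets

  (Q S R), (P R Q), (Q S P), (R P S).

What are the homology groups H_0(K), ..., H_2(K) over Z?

H_0 = Z,  H_1 = 0,  H_2 = Z.

Fix the vertex order P < Q < R < S and write every simplex with vertices in increasing order. Then dim K = 2 and the simplices of K are:

  0-simplices (4): P, Q, R, S
  1-simplices (6): PQ, PR, PS, QR, QS, RS
  2-simplices (4): PQR, PQS, PRS, QRS

Hence C_0 ≅ Z^4, C_1 ≅ Z^6, C_2 ≅ Z^4.

∂_1: C_1 → C_0 is given by ∂[p,q] = [q] − [p]. For instance
  ∂QS = S − Q.
The 4×6 boundary matrix has rank 3 and Smith normal form diag(1,1,1).

The boundary map ∂_2: C_2 → C_1 sends each 2-simplex [p,q,r] to [q,r] − [p,r] + [p,q]. For instance
  ∂PQS = QS − PS + PQ,
  ∂PRS = RS − PS + PR.
This gives a 6×4 integer matrix of rank 3; reducing to Smith normal form yields diagonal entries (1,1,1).

From H_k ≅ ker(∂_k) / im(∂_{k+1}) we obtain:

  H_0: rank C_0 − rank ∂_1 = 4 − 3 = 1, and the invariant factors of ∂_1 are all 1, so H_0 ≅ Z.
  H_1: rank ker ∂_1 − rank ∂_2 = (6 − 3) − 3 = 0, and the invariant factors of ∂_2 are all 1, so H_1 ≅ 0.
  H_2: rank ker ∂_2 − rank ∂_3 = (4 − 3) − 0 = 1, and there is no ∂_3, so H_2 ≅ Z.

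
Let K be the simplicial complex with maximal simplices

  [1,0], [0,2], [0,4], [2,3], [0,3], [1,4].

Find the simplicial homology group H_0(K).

H_0 = Z.

K has 5 vertices, 6 edges.
rank ∂_0 = 0, rank ∂_1 = 4 ⇒ b_0 = 5 − 0 − 4 = 1; all invariant factors of ∂_1 are 1 so no torsion. So H_0 = Z.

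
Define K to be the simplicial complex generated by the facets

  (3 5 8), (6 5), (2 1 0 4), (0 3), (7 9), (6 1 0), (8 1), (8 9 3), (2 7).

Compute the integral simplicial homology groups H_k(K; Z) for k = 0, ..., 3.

K has 10 vertices, 18 edges, 7 triangles, 1 3-simplex.
rank ∂_0 = 0, rank ∂_1 = 9 ⇒ b_0 = 10 − 0 − 9 = 1; all invariant factors of ∂_1 are 1 so no torsion. So H_0 = Z.
rank ∂_1 = 9, rank ∂_2 = 6 ⇒ b_1 = 18 − 9 − 6 = 3; all invariant factors of ∂_2 are 1 so no torsion. So H_1 = Z^3.
rank ∂_2 = 6, rank ∂_3 = 1 ⇒ b_2 = 7 − 6 − 1 = 0; all invariant factors of ∂_3 are 1 so no torsion. So H_2 = 0.
rank ∂_3 = 1, rank ∂_4 = 0 ⇒ b_3 = 1 − 1 − 0 = 0. So H_3 = 0.

H_0 ≅ Z,  H_1 ≅ Z^3,  H_2 = 0,  H_3 = 0.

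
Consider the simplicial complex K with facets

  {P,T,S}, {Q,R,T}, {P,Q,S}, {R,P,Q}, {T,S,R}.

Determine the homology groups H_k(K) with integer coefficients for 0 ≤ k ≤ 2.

H_0 = Z,  H_1 = Z,  H_2 = 0.

Fix the vertex order P < Q < R < S < T and write every simplex with vertices in increasing order. Then dim K = 2 and the simplices of K are:

  0-simplices (5): P, Q, R, S, T
  1-simplices (10): PQ, PR, PS, PT, QR, QS, QT, RS, RT, ST
  2-simplices (5): PQR, PQS, PST, QRT, RST

so the chain groups are C_0 ≅ Z^5, C_1 ≅ Z^10, C_2 ≅ Z^5.

The boundary map ∂_1: C_1 → C_0 sends each edge [p,q] (with p < q) to q − p. For instance
  ∂QT = T − Q.
The 5×10 boundary matrix has rank 4 and Smith normal form diag(1,1,1,1).

Boundary ∂_2: C_2 → C_1 acts by ∂[p,q,r] = [q,r] − [p,r] + [p,q]. For instance
  ∂PQS = QS − PS + PQ,
  ∂PST = ST − PT + PS.
As a 10×5 matrix over Z this has rank 5, with invariant factors (1,1,1,1,1).

Reading off H_k = ker ∂_k / im ∂_{k+1}:

  H_0: rank C_0 − rank ∂_1 = 5 − 4 = 1, and the invariant factors of ∂_1 are all 1, so H_0 ≅ Z.
  H_1: rank ker ∂_1 − rank ∂_2 = (10 − 4) − 5 = 1, and the invariant factors of ∂_2 are all 1, so H_1 ≅ Z.
  H_2: rank ker ∂_2 − rank ∂_3 = (5 − 5) − 0 = 0, and there is no ∂_3, so H_2 ≅ 0.

(K is a triangulation of the Möbius band.)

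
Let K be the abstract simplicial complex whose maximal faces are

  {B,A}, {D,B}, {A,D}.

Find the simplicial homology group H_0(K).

H_0 ≅ Z.

Take the total order A < B < D on the vertex set. Then K (dimension 1) consists of the simplices:

  0-simplices (3): A, B, D
  1-simplices (3): AB, AD, BD

so the chain groups are C_0 ≅ Z^3, C_1 ≅ Z^3.

∂_1: C_1 → C_0 sends each edge [p,q] (with p < q) to q − p. For instance
  ∂AB = B − A.
The 3×3 boundary matrix has rank 2 and Smith normal form diag(1,1).

From H_k ≅ ker(∂_k) / im(∂_{k+1}) we obtain:

  H_0: rank C_0 − rank ∂_1 = 3 − 2 = 1, and the invariant factors of ∂_1 are all 1, so H_0 ≅ Z.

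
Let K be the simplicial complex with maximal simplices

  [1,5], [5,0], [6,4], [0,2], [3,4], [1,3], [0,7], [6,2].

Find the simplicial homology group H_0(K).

H_0 = Z.

Take the total order 0 < 1 < 2 < 3 < 4 < 5 < 6 < 7 on the vertex set. Then K (dimension 1) consists of the simplices:

  0-simplices (8): [0], [1], [2], [3], [4], [5], [6], [7]
  1-simplices (8): [0,2], [0,5], [0,7], [1,3], [1,5], [2,6], [3,4], [4,6]

so the chain groups are C_0 ≅ Z^8, C_1 ≅ Z^8.

Boundary ∂_1: C_1 → C_0 maps an edge to its endpoints' difference, ∂[p,q] = q − p. For instance
  ∂[1,3] = [3] − [1].
The resulting 8×8 matrix has rank 7, and its Smith normal form has invariant factors (1,1,1,1,1,1,1).

Now H_k = ker ∂_k / im ∂_{k+1}, so:

  H_0: rank C_0 − rank ∂_1 = 8 − 7 = 1, and the invariant factors of ∂_1 are all 1, so H_0 = Z.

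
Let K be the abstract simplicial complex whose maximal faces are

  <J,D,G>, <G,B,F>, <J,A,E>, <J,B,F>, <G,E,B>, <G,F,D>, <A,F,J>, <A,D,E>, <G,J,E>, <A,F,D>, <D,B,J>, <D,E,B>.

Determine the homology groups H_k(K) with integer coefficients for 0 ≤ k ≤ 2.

We work with the vertex ordering A < B < D < E < F < G < J. The simplices of K, each written with vertices in increasing order, are:

  0-simplices (7): A, B, D, E, F, G, J
  1-simplices (18): AD, AE, AF, AJ, BD, BE, BF, BG, BJ, DE, DF, DG, DJ, EG, EJ, FG, FJ, GJ
  2-simplices (12): ADE, ADF, AEJ, AFJ, BDE, BDJ, BEG, BFG, BFJ, DFG, DGJ, EGJ

Hence C_0 ≅ Z^7, C_1 ≅ Z^18, C_2 ≅ Z^12.

Boundary ∂_1: C_1 → C_0 is given by ∂[p,q] = [q] − [p].
As a 7×18 matrix over Z this has rank 6, with invariant factors (1,1,1,1,1,1).

The boundary map ∂_2: C_2 → C_1 sends each 2-simplex [p,q,r] to [q,r] − [p,r] + [p,q]. For instance
  ∂ADE = DE − AE + AD,
  ∂DFG = FG − DG + DF.
This gives a 18×12 integer matrix of rank 12; reducing to Smith normal form yields diagonal entries (1,1,1,1,1,1,1,1,1,1,1,2).

Computing H_k = (kernel of ∂_k) / (image of ∂_{k+1}):

  H_0: rank C_0 − rank ∂_1 = 7 − 6 = 1, and the invariant factors of ∂_1 are all 1, so H_0 = Z.
  H_1: rank ker ∂_1 − rank ∂_2 = (18 − 6) − 12 = 0, and ∂_2 has invariant factor 2 > 1, so H_1 = Z/2.
  H_2: rank ker ∂_2 − rank ∂_3 = (12 − 12) − 0 = 0, and there is no ∂_3, so H_2 = 0.

H_0 ≅ Z,  H_1 ≅ Z/2,  H_2 = 0.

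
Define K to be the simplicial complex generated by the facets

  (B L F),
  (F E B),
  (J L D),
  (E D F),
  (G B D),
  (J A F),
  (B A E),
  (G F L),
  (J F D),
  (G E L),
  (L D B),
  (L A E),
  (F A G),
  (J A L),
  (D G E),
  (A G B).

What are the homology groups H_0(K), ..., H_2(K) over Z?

We work with the vertex ordering A < B < D < E < F < G < J < L. The simplices of K, each written with vertices in increasing order, are:

  0-simplices (8): A, B, D, E, F, G, J, L
  1-simplices (24): AB, AE, AF, AG, AJ, AL, BD, BE, BF, BG, BL, DE, DF, DG, DJ, DL, EF, EG, EL, FG, FJ, FL, GL, JL
  2-simplices (16): ABE, ABG, AEL, AFG, AFJ, AJL, BDG, BDL, BEF, BFL, DEF, DEG, DFJ, DJL, EGL, FGL

so the chain groups are C_0 ≅ Z^8, C_1 ≅ Z^24, C_2 ≅ Z^16.

The boundary map ∂_1: C_1 → C_0 is given by ∂[p,q] = [q] − [p]. For instance
  ∂BG = G − B.
This gives a 8×24 integer matrix of rank 7; reducing to Smith normal form yields diagonal entries (1,1,1,1,1,1,1).

Boundary ∂_2: C_2 → C_1 sends each 2-simplex [p,q,r] to [q,r] − [p,r] + [p,q]. For instance
  ∂AJL = JL − AL + AJ,
  ∂EGL = GL − EL + EG.
The 24×16 boundary matrix has rank 15 and Smith normal form diag(1,1,1,1,1,1,1,1,1,1,1,1,1,1,1).

Reading off H_k = ker ∂_k / im ∂_{k+1}:

  H_0: rank C_0 − rank ∂_1 = 8 − 7 = 1, and the invariant factors of ∂_1 are all 1, so H_0 = Z.
  H_1: rank ker ∂_1 − rank ∂_2 = (24 − 7) − 15 = 2, and the invariant factors of ∂_2 are all 1, so H_1 = Z^2.
  H_2: rank ker ∂_2 − rank ∂_3 = (16 − 15) − 0 = 1, and there is no ∂_3, so H_2 = Z.

H_0 ≅ Z,  H_1 ≅ Z^2,  H_2 ≅ Z.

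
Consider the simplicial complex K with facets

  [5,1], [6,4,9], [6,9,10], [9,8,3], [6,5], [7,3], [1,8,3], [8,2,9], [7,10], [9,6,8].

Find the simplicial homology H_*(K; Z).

K has 10 vertices, 17 edges, 6 triangles.
rank ∂_0 = 0, rank ∂_1 = 9 ⇒ b_0 = 10 − 0 − 9 = 1; all invariant factors of ∂_1 are 1 so no torsion. So H_0 ≅ Z.
rank ∂_1 = 9, rank ∂_2 = 6 ⇒ b_1 = 17 − 9 − 6 = 2; all invariant factors of ∂_2 are 1 so no torsion. So H_1 ≅ Z^2.
rank ∂_2 = 6, rank ∂_3 = 0 ⇒ b_2 = 6 − 6 − 0 = 0. So H_2 ≅ 0.

H_0 ≅ Z,  H_1 ≅ Z^2,  H_2 = 0.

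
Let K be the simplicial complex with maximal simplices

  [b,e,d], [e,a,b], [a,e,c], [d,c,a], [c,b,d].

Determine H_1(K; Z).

H_1 ≅ Z.

Order the vertices as a < b < c < d < e. Listing each simplex with vertices in this order, K has dimension 2 with simplices:

  0-simplices (5): a, b, c, d, e
  1-simplices (10): ab, ac, ad, ae, bc, bd, be, cd, ce, de
  2-simplices (5): abe, acd, ace, bcd, bde

so the chain groups are C_0 ≅ Z^5, C_1 ≅ Z^10, C_2 ≅ Z^5.

Boundary ∂_1: C_1 → C_0 maps an edge to its endpoints' difference, ∂[p,q] = q − p. For instance
  ∂be = e − b.
This gives a 5×10 integer matrix of rank 4; reducing to Smith normal form yields diagonal entries (1,1,1,1).

The boundary map ∂_2: C_2 → C_1 maps a triangle to the signed sum of its edges. For instance
  ∂ace = ce − ae + ac,
  ∂abe = be − ae + ab.
The resulting 10×5 matrix has rank 5, and its Smith normal form has invariant factors (1,1,1,1,1).

Computing H_k = (kernel of ∂_k) / (image of ∂_{k+1}):

  H_1: rank ker ∂_1 − rank ∂_2 = (10 − 4) − 5 = 1, and the invariant factors of ∂_2 are all 1, so H_1 = Z.

(K is a triangulation of the Möbius band.)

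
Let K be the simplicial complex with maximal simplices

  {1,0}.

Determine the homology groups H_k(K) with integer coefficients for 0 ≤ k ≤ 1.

Order the vertices as 0 < 1. Listing each simplex with vertices in this order, K has dimension 1 with simplices:

  0-simplices (2): [0], [1]
  1-simplices (1): [0,1]

so the chain groups are C_0 ≅ Z^2, C_1 ≅ Z^1.

Boundary ∂_1: C_1 → C_0 maps an edge to its endpoints' difference, ∂[p,q] = q − p. For instance
  ∂[0,1] = [1] − [0].
This gives a 2×1 integer matrix of rank 1; reducing to Smith normal form yields diagonal entries (1).

Now H_k = ker ∂_k / im ∂_{k+1}, so:

  H_0: rank C_0 − rank ∂_1 = 2 − 1 = 1, and the invariant factors of ∂_1 are all 1, so H_0 = Z.
  H_1: rank ker ∂_1 − rank ∂_2 = (1 − 1) − 0 = 0, and there is no ∂_2, so H_1 = 0.

(K is a triangulation of the 1-simplex.)

H_0 = Z,  H_1 = 0.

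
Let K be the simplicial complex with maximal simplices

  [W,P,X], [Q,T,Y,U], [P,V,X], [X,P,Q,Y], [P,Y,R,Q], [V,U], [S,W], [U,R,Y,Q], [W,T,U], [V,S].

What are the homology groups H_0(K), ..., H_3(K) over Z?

Order the vertices as P < Q < R < S < T < U < V < W < X < Y. Listing each simplex with vertices in this order, K has dimension 3 with simplices:

  0-simplices (10): P, Q, R, S, T, U, V, W, X, Y
  1-simplices (24): PQ, PR, PV, PW, PX, PY, QR, QT, QU, QX, QY, RU, RY, SV, SW, TU, TW, TY, UV, UW, UY, VX, WX, XY
  2-simplices (16): PQR, PQX, PQY, PRY, PVX, PWX, PXY, QRU, QRY, QTU, QTY, QUY, QXY, RUY, TUW, TUY
  3-simplices (4): PQRY, PQXY, QRUY, QTUY

so the chain groups are C_0 ≅ Z^10, C_1 ≅ Z^24, C_2 ≅ Z^16, C_3 ≅ Z^4.

Boundary ∂_1: C_1 → C_0 is given by ∂[p,q] = [q] − [p]. For instance
  ∂PY = Y − P.
This gives a 10×24 integer matrix of rank 9; reducing to Smith normal form yields diagonal entries (1,1,1,1,1,1,1,1,1).

∂_2: C_2 → C_1 sends each 2-simplex [p,q,r] to [q,r] − [p,r] + [p,q]. For instance
  ∂PWX = WX − PX + PW,
  ∂TUY = UY − TY + TU.
The resulting 24×16 matrix has rank 12, and its Smith normal form has invariant factors (1,1,1,1,1,1,1,1,1,1,1,1).

The boundary map ∂_3: C_3 → C_2 sends each 3-simplex σ to the alternating sum Σ_i (−1)^i (σ with its i-th vertex removed). For instance
  ∂PQXY = QXY − PXY + PQY − PQX,
  ∂QRUY = RUY − QUY + QRY − QRU.
This gives a 16×4 integer matrix of rank 4; reducing to Smith normal form yields diagonal entries (1,1,1,1).

Reading off H_k = ker ∂_k / im ∂_{k+1}:

  H_0: rank C_0 − rank ∂_1 = 10 − 9 = 1, and the invariant factors of ∂_1 are all 1, so H_0 = Z.
  H_1: rank ker ∂_1 − rank ∂_2 = (24 − 9) − 12 = 3, and the invariant factors of ∂_2 are all 1, so H_1 = Z^3.
  H_2: rank ker ∂_2 − rank ∂_3 = (16 − 12) − 4 = 0, and the invariant factors of ∂_3 are all 1, so H_2 = 0.
  H_3: rank ker ∂_3 − rank ∂_4 = (4 − 4) − 0 = 0, and there is no ∂_4, so H_3 = 0.

As a check, the Euler characteristic is 10 − 24 + 16 − 4 = -2, which agrees with 1 − 3 + 0 − 0 = -2.

H_0 ≅ Z,  H_1 ≅ Z^3,  H_2 = 0,  H_3 = 0.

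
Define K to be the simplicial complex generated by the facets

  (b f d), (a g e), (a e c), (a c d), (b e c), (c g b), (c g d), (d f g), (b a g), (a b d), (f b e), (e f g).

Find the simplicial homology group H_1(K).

H_1 = Z/2.

Order the vertices as a < b < c < d < e < f < g. Listing each simplex with vertices in this order, K has dimension 2 with simplices:

  0-simplices (7): a, b, c, d, e, f, g
  1-simplices (18): ab, ac, ad, ae, ag, bc, bd, be, bf, bg, cd, ce, cg, df, dg, ef, eg, fg
  2-simplices (12): abd, abg, acd, ace, aeg, bce, bcg, bdf, bef, cdg, dfg, efg

Hence C_0 ≅ Z^7, C_1 ≅ Z^18, C_2 ≅ Z^12.

The boundary map ∂_1: C_1 → C_0 maps an edge to its endpoints' difference, ∂[p,q] = q − p. For instance
  ∂bc = c − b.
As a 7×18 matrix over Z this has rank 6, with invariant factors (1,1,1,1,1,1).

The boundary map ∂_2: C_2 → C_1 acts by ∂[p,q,r] = [q,r] − [p,r] + [p,q]. For instance
  ∂dfg = fg − dg + df,
  ∂bdf = df − bf + bd.
The 18×12 boundary matrix has rank 12 and Smith normal form diag(1,1,1,1,1,1,1,1,1,1,1,2).

From H_k ≅ ker(∂_k) / im(∂_{k+1}) we obtain:

  H_1: rank ker ∂_1 − rank ∂_2 = (18 − 6) − 12 = 0, and ∂_2 has invariant factor 2 > 1, so H_1 ≅ Z/2.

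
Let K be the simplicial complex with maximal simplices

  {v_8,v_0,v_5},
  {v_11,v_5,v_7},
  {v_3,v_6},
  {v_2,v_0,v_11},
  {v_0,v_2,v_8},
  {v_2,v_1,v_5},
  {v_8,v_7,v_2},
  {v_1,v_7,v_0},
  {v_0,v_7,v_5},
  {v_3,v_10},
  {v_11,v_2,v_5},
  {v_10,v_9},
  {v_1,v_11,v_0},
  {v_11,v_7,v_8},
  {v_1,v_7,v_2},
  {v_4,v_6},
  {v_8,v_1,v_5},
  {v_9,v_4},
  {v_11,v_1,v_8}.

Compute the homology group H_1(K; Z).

H_1 ≅ Z^3.

We work with the vertex ordering v_0 < v_1 < v_2 < v_3 < v_4 < v_5 < v_6 < v_7 < v_8 < v_9 < v_10 < v_11. The simplices of K, each written with vertices in increasing order, are:

  0-simplices (12): [v_0], [v_1], [v_2], [v_3], [v_4], [v_5], [v_6], [v_7], [v_8], [v_9], [v_10], [v_11]
  1-simplices (26): (26 of them)
  2-simplices (14): (14 of them)

giving chain groups C_0 ≅ Z^12, C_1 ≅ Z^26, C_2 ≅ Z^14.

∂_1: C_1 → C_0 is given by ∂[p,q] = [q] − [p]. For instance
  ∂[v_1,v_5] = [v_5] − [v_1].
The 12×26 boundary matrix has rank 10 and Smith normal form diag(1,1,1,1,1,1,1,1,1,1).

Boundary ∂_2: C_2 → C_1 maps a triangle to the signed sum of its edges. For instance
  ∂[v_2,v_5,v_11] = [v_5,v_11] − [v_2,v_11] + [v_2,v_5],
  ∂[v_0,v_2,v_11] = [v_2,v_11] − [v_0,v_11] + [v_0,v_2].
The resulting 26×14 matrix has rank 13, and its Smith normal form has invariant factors (1,1,1,1,1,1,1,1,1,1,1,1,1).

From H_k ≅ ker(∂_k) / im(∂_{k+1}) we obtain:

  H_1: rank ker ∂_1 − rank ∂_2 = (26 − 10) − 13 = 3, and the invariant factors of ∂_2 are all 1, so H_1 ≅ Z^3.

(K is a triangulation of the disjoint union of the torus T^2 and the circle S^1.)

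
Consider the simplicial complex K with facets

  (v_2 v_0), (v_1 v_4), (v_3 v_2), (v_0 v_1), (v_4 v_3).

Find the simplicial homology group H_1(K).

H_1 = Z.

K has 5 vertices, 5 edges.
rank ∂_1 = 4, rank ∂_2 = 0 ⇒ b_1 = 5 − 4 − 0 = 1. So H_1 = Z.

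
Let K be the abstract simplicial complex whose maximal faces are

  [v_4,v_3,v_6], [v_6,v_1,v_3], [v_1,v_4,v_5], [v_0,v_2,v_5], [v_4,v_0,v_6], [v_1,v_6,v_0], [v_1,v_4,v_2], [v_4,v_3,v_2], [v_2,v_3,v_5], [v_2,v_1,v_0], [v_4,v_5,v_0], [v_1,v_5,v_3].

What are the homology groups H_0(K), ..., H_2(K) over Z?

H_0 ≅ Z,  H_1 ≅ Z/2,  H_2 = 0.

Take the total order v_0 < v_1 < v_2 < v_3 < v_4 < v_5 < v_6 on the vertex set. Then K (dimension 2) consists of the simplices:

  0-simplices (7): [v_0], [v_1], [v_2], [v_3], [v_4], [v_5], [v_6]
  1-simplices (18): (18 of them)
  2-simplices (12): (12 of them)

Hence C_0 ≅ Z^7, C_1 ≅ Z^18, C_2 ≅ Z^12.

The boundary map ∂_1: C_1 → C_0 maps an edge to its endpoints' difference, ∂[p,q] = q − p. For instance
  ∂[v_3,v_6] = [v_6] − [v_3].
The resulting 7×18 matrix has rank 6, and its Smith normal form has invariant factors (1,1,1,1,1,1).

Boundary ∂_2: C_2 → C_1 sends each 2-simplex [p,q,r] to [q,r] − [p,r] + [p,q]. For instance
  ∂[v_1,v_3,v_6] = [v_3,v_6] − [v_1,v_6] + [v_1,v_3],
  ∂[v_1,v_2,v_4] = [v_2,v_4] − [v_1,v_4] + [v_1,v_2].
The resulting 18×12 matrix has rank 12, and its Smith normal form has invariant factors (1,1,1,1,1,1,1,1,1,1,1,2).

From H_k ≅ ker(∂_k) / im(∂_{k+1}) we obtain:

  H_0: rank C_0 − rank ∂_1 = 7 − 6 = 1, and the invariant factors of ∂_1 are all 1, so H_0 ≅ Z.
  H_1: rank ker ∂_1 − rank ∂_2 = (18 − 6) − 12 = 0, and ∂_2 has invariant factor 2 > 1, so H_1 ≅ Z/2.
  H_2: rank ker ∂_2 − rank ∂_3 = (12 − 12) − 0 = 0, and there is no ∂_3, so H_2 ≅ 0.

(K is a triangulation of the real projective plane RP^2.)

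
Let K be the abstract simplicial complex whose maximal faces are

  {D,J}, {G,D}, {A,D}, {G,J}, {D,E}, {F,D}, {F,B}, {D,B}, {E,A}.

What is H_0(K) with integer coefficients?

H_0 = Z.

Fix the vertex order A < B < D < E < F < G < J and write every simplex with vertices in increasing order. Then dim K = 1 and the simplices of K are:

  0-simplices (7): A, B, D, E, F, G, J
  1-simplices (9): AD, AE, BD, BF, DE, DF, DG, DJ, GJ

so the chain groups are C_0 ≅ Z^7, C_1 ≅ Z^9.

∂_1: C_1 → C_0 is given by ∂[p,q] = [q] − [p].
The 7×9 boundary matrix has rank 6 and Smith normal form diag(1,1,1,1,1,1).

Now H_k = ker ∂_k / im ∂_{k+1}, so:

  H_0: rank C_0 − rank ∂_1 = 7 − 6 = 1, and the invariant factors of ∂_1 are all 1, so H_0 ≅ Z.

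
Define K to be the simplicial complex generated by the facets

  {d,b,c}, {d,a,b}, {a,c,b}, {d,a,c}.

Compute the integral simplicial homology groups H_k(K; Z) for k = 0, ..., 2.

H_0 ≅ Z,  H_1 = 0,  H_2 ≅ Z.

Take the total order a < b < c < d on the vertex set. Then K (dimension 2) consists of the simplices:

  0-simplices (4): a, b, c, d
  1-simplices (6): ab, ac, ad, bc, bd, cd
  2-simplices (4): abc, abd, acd, bcd

giving chain groups C_0 ≅ Z^4, C_1 ≅ Z^6, C_2 ≅ Z^4.

The boundary map ∂_1: C_1 → C_0 maps an edge to its endpoints' difference, ∂[p,q] = q − p. For instance
  ∂bc = c − b.
As a 4×6 matrix over Z this has rank 3, with invariant factors (1,1,1).

Boundary ∂_2: C_2 → C_1 sends each 2-simplex [p,q,r] to [q,r] − [p,r] + [p,q]. For instance
  ∂abc = bc − ac + ab,
  ∂acd = cd − ad + ac.
The resulting 6×4 matrix has rank 3, and its Smith normal form has invariant factors (1,1,1).

Now H_k = ker ∂_k / im ∂_{k+1}, so:

  H_0: rank C_0 − rank ∂_1 = 4 − 3 = 1, and the invariant factors of ∂_1 are all 1, so H_0 = Z.
  H_1: rank ker ∂_1 − rank ∂_2 = (6 − 3) − 3 = 0, and the invariant factors of ∂_2 are all 1, so H_1 = 0.
  H_2: rank ker ∂_2 − rank ∂_3 = (4 − 3) − 0 = 1, and there is no ∂_3, so H_2 = Z.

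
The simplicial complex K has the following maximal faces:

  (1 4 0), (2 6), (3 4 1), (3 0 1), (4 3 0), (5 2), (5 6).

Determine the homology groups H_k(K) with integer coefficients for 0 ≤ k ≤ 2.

H_0 ≅ Z^2,  H_1 ≅ Z,  H_2 ≅ Z.

Take the total order 0 < 1 < 2 < 3 < 4 < 5 < 6 on the vertex set. Then K (dimension 2) consists of the simplices:

  0-simplices (7): [0], [1], [2], [3], [4], [5], [6]
  1-simplices (9): [0,1], [0,3], [0,4], [1,3], [1,4], [2,5], [2,6], [3,4], [5,6]
  2-simplices (4): [0,1,3], [0,1,4], [0,3,4], [1,3,4]

Hence C_0 ≅ Z^7, C_1 ≅ Z^9, C_2 ≅ Z^4.

∂_1: C_1 → C_0 is given by ∂[p,q] = [q] − [p]. For instance
  ∂[1,4] = [4] − [1].
The 7×9 boundary matrix has rank 5 and Smith normal form diag(1,1,1,1,1).

Boundary ∂_2: C_2 → C_1 sends each 2-simplex [p,q,r] to [q,r] − [p,r] + [p,q]. For instance
  ∂[0,1,4] = [1,4] − [0,4] + [0,1],
  ∂[1,3,4] = [3,4] − [1,4] + [1,3].
The resulting 9×4 matrix has rank 3, and its Smith normal form has invariant factors (1,1,1).

Now H_k = ker ∂_k / im ∂_{k+1}, so:

  H_0: rank C_0 − rank ∂_1 = 7 − 5 = 2, and the invariant factors of ∂_1 are all 1, so H_0 = Z^2.
  H_1: rank ker ∂_1 − rank ∂_2 = (9 − 5) − 3 = 1, and the invariant factors of ∂_2 are all 1, so H_1 = Z.
  H_2: rank ker ∂_2 − rank ∂_3 = (4 − 3) − 0 = 1, and there is no ∂_3, so H_2 = Z.

(K is a triangulation of the disjoint union of the circle S^1 and the 2-sphere S^2.)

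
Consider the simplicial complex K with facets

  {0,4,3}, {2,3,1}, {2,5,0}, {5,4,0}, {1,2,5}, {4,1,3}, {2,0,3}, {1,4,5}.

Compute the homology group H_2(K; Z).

H_2 = Z.

Order the vertices as 0 < 1 < 2 < 3 < 4 < 5. Listing each simplex with vertices in this order, K has dimension 2 with simplices:

  0-simplices (6): [0], [1], [2], [3], [4], [5]
  1-simplices (12): [0,2], [0,3], [0,4], [0,5], [1,2], [1,3], [1,4], [1,5], [2,3], [2,5], [3,4], [4,5]
  2-simplices (8): [0,2,3], [0,2,5], [0,3,4], [0,4,5], [1,2,3], [1,2,5], [1,3,4], [1,4,5]

Hence C_0 ≅ Z^6, C_1 ≅ Z^12, C_2 ≅ Z^8.

Boundary ∂_1: C_1 → C_0 maps an edge to its endpoints' difference, ∂[p,q] = q − p. For instance
  ∂[1,2] = [2] − [1].
As a 6×12 matrix over Z this has rank 5, with invariant factors (1,1,1,1,1).

∂_2: C_2 → C_1 acts by ∂[p,q,r] = [q,r] − [p,r] + [p,q]. For instance
  ∂[1,4,5] = [4,5] − [1,5] + [1,4],
  ∂[0,2,3] = [2,3] − [0,3] + [0,2].
This gives a 12×8 integer matrix of rank 7; reducing to Smith normal form yields diagonal entries (1,1,1,1,1,1,1).

Computing H_k = (kernel of ∂_k) / (image of ∂_{k+1}):

  H_2: rank ker ∂_2 − rank ∂_3 = (8 − 7) − 0 = 1, and there is no ∂_3, so H_2 = Z.

(K is a triangulation of the 2-sphere S^2.)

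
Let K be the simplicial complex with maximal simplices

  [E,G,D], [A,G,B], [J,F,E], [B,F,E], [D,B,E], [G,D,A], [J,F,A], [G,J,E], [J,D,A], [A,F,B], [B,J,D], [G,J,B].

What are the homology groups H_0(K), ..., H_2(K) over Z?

H_0 = Z,  H_1 = Z/2,  H_2 = 0.

Take the total order A < B < D < E < F < G < J on the vertex set. Then K (dimension 2) consists of the simplices:

  0-simplices (7): A, B, D, E, F, G, J
  1-simplices (18): AB, AD, AF, AG, AJ, BD, BE, BF, BG, BJ, DE, DG, DJ, EF, EG, EJ, FJ, GJ
  2-simplices (12): ABF, ABG, ADG, ADJ, AFJ, BDE, BDJ, BEF, BGJ, DEG, EFJ, EGJ

giving chain groups C_0 ≅ Z^7, C_1 ≅ Z^18, C_2 ≅ Z^12.

The boundary map ∂_1: C_1 → C_0 sends each edge [p,q] (with p < q) to q − p. For instance
  ∂FJ = J − F.
As a 7×18 matrix over Z this has rank 6, with invariant factors (1,1,1,1,1,1).

Boundary ∂_2: C_2 → C_1 maps a triangle to the signed sum of its edges. For instance
  ∂ABF = BF − AF + AB,
  ∂ADJ = DJ − AJ + AD.
This gives a 18×12 integer matrix of rank 12; reducing to Smith normal form yields diagonal entries (1,1,1,1,1,1,1,1,1,1,1,2).

Now H_k = ker ∂_k / im ∂_{k+1}, so:

  H_0: rank C_0 − rank ∂_1 = 7 − 6 = 1, and the invariant factors of ∂_1 are all 1, so H_0 = Z.
  H_1: rank ker ∂_1 − rank ∂_2 = (18 − 6) − 12 = 0, and ∂_2 has invariant factor 2 > 1, so H_1 = Z/2.
  H_2: rank ker ∂_2 − rank ∂_3 = (12 − 12) − 0 = 0, and there is no ∂_3, so H_2 = 0.

(K is a triangulation of the real projective plane RP^2.)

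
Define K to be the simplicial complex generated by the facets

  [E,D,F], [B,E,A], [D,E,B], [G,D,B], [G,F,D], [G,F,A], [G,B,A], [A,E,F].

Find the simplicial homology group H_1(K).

We work with the vertex ordering A < B < D < E < F < G. The simplices of K, each written with vertices in increasing order, are:

  0-simplices (6): A, B, D, E, F, G
  1-simplices (12): AB, AE, AF, AG, BD, BE, BG, DE, DF, DG, EF, FG
  2-simplices (8): ABE, ABG, AEF, AFG, BDE, BDG, DEF, DFG

Hence C_0 ≅ Z^6, C_1 ≅ Z^12, C_2 ≅ Z^8.

Boundary ∂_1: C_1 → C_0 maps an edge to its endpoints' difference, ∂[p,q] = q − p.
The resulting 6×12 matrix has rank 5, and its Smith normal form has invariant factors (1,1,1,1,1).

∂_2: C_2 → C_1 maps a triangle to the signed sum of its edges. For instance
  ∂AEF = EF − AF + AE,
  ∂BDE = DE − BE + BD.
The 12×8 boundary matrix has rank 7 and Smith normal form diag(1,1,1,1,1,1,1).

Computing H_k = (kernel of ∂_k) / (image of ∂_{k+1}):

  H_1: rank ker ∂_1 − rank ∂_2 = (12 − 5) − 7 = 0, and the invariant factors of ∂_2 are all 1, so H_1 = 0.

(K is a triangulation of the 2-sphere S^2.)

H_1 = 0.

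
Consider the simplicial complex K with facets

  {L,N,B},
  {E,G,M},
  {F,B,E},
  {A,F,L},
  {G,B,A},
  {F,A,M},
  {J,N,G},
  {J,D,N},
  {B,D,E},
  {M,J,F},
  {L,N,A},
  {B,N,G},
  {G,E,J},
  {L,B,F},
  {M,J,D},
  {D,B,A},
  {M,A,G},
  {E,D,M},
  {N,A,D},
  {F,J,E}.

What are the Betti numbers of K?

K has 10 vertices, 30 edges, 20 triangles.
rank ∂_0 = 0, rank ∂_1 = 9 ⇒ b_0 = 10 − 0 − 9 = 1; all invariant factors of ∂_1 are 1 so no torsion. So H_0 = Z.
rank ∂_1 = 9, rank ∂_2 = 20 ⇒ b_1 = 30 − 9 − 20 = 1; ∂_2 has invariant factor(s) [2] giving torsion. So H_1 = Z ⊕ Z/2Z.
rank ∂_2 = 20, rank ∂_3 = 0 ⇒ b_2 = 20 − 20 − 0 = 0. So H_2 = 0.

b_0 = 1, b_1 = 1, b_2 = 0.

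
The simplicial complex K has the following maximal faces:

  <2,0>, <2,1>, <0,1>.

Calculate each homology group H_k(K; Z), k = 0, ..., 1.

Take the total order 0 < 1 < 2 on the vertex set. Then K (dimension 1) consists of the simplices:

  0-simplices (3): [0], [1], [2]
  1-simplices (3): [0,1], [0,2], [1,2]

so the chain groups are C_0 ≅ Z^3, C_1 ≅ Z^3.

Boundary ∂_1: C_1 → C_0 sends each edge [p,q] (with p < q) to q − p. For instance
  ∂[1,2] = [2] − [1].
The 3×3 boundary matrix has rank 2 and Smith normal form diag(1,1).

Now H_k = ker ∂_k / im ∂_{k+1}, so:

  H_0: rank C_0 − rank ∂_1 = 3 − 2 = 1, and the invariant factors of ∂_1 are all 1, so H_0 = Z.
  H_1: rank ker ∂_1 − rank ∂_2 = (3 − 2) − 0 = 1, and there is no ∂_2, so H_1 = Z.

H_0 = Z,  H_1 = Z.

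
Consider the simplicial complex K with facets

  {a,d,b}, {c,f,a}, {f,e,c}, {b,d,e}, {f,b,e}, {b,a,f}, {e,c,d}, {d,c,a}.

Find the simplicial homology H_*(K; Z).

H_0 = Z,  H_1 = 0,  H_2 = Z.

Order the vertices as a < b < c < d < e < f. Listing each simplex with vertices in this order, K has dimension 2 with simplices:

  0-simplices (6): a, b, c, d, e, f
  1-simplices (12): ab, ac, ad, af, bd, be, bf, cd, ce, cf, de, ef
  2-simplices (8): abd, abf, acd, acf, bde, bef, cde, cef

Hence C_0 ≅ Z^6, C_1 ≅ Z^12, C_2 ≅ Z^8.

Boundary ∂_1: C_1 → C_0 sends each edge [p,q] (with p < q) to q − p. For instance
  ∂ac = c − a.
The resulting 6×12 matrix has rank 5, and its Smith normal form has invariant factors (1,1,1,1,1).

∂_2: C_2 → C_1 acts by ∂[p,q,r] = [q,r] − [p,r] + [p,q]. For instance
  ∂cde = de − ce + cd,
  ∂bde = de − be + bd.
As a 12×8 matrix over Z this has rank 7, with invariant factors (1,1,1,1,1,1,1).

Computing H_k = (kernel of ∂_k) / (image of ∂_{k+1}):

  H_0: rank C_0 − rank ∂_1 = 6 − 5 = 1, and the invariant factors of ∂_1 are all 1, so H_0 ≅ Z.
  H_1: rank ker ∂_1 − rank ∂_2 = (12 − 5) − 7 = 0, and the invariant factors of ∂_2 are all 1, so H_1 ≅ 0.
  H_2: rank ker ∂_2 − rank ∂_3 = (8 − 7) − 0 = 1, and there is no ∂_3, so H_2 ≅ Z.

As a check, the Euler characteristic is 6 − 12 + 8 = 2, which agrees with 1 − 0 + 1 = 2.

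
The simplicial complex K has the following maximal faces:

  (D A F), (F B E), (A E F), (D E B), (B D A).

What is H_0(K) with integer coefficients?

K has 5 vertices, 10 edges, 5 triangles.
rank ∂_0 = 0, rank ∂_1 = 4 ⇒ b_0 = 5 − 0 − 4 = 1; all invariant factors of ∂_1 are 1 so no torsion. So H_0 ≅ Z.

H_0 = Z.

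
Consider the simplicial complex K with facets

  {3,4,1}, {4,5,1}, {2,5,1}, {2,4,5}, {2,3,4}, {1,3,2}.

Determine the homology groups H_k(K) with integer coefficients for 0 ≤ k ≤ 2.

H_0 ≅ Z,  H_1 = 0,  H_2 ≅ Z.

K has 5 vertices, 9 edges, 6 triangles.
rank ∂_0 = 0, rank ∂_1 = 4 ⇒ b_0 = 5 − 0 − 4 = 1; all invariant factors of ∂_1 are 1 so no torsion. So H_0 ≅ Z.
rank ∂_1 = 4, rank ∂_2 = 5 ⇒ b_1 = 9 − 4 − 5 = 0; all invariant factors of ∂_2 are 1 so no torsion. So H_1 ≅ 0.
rank ∂_2 = 5, rank ∂_3 = 0 ⇒ b_2 = 6 − 5 − 0 = 1. So H_2 ≅ Z.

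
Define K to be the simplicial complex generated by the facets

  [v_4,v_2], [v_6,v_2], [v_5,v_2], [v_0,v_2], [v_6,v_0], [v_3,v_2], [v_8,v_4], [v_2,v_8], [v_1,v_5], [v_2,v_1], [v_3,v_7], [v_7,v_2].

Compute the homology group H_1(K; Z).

H_1 ≅ Z^4.

Order the vertices as v_0 < v_1 < v_2 < v_3 < v_4 < v_5 < v_6 < v_7 < v_8. Listing each simplex with vertices in this order, K has dimension 1 with simplices:

  0-simplices (9): [v_0], [v_1], [v_2], [v_3], [v_4], [v_5], [v_6], [v_7], [v_8]
  1-simplices (12): [v_0,v_2], [v_0,v_6], [v_1,v_2], [v_1,v_5], [v_2,v_3], [v_2,v_4], [v_2,v_5], [v_2,v_6], [v_2,v_7], [v_2,v_8], [v_3,v_7], [v_4,v_8]

Hence C_0 ≅ Z^9, C_1 ≅ Z^12.

Boundary ∂_1: C_1 → C_0 is given by ∂[p,q] = [q] − [p]. For instance
  ∂[v_1,v_2] = [v_2] − [v_1].
The 9×12 boundary matrix has rank 8 and Smith normal form diag(1,1,1,1,1,1,1,1).

Reading off H_k = ker ∂_k / im ∂_{k+1}:

  H_1: rank ker ∂_1 − rank ∂_2 = (12 − 8) − 0 = 4, and there is no ∂_2, so H_1 = Z^4.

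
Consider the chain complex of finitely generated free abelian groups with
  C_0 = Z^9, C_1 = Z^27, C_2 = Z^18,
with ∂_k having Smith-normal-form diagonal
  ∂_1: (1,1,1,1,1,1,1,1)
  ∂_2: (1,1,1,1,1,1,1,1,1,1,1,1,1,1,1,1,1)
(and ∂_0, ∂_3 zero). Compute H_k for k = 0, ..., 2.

H_0 ≅ Z,  H_1 ≅ Z^2,  H_2 ≅ Z.

H_0: b_0 = 9 − 0 − 8 = 1; torsion from ∂_1 factors > 1: none. So H_0 ≅ Z.
H_1: b_1 = 27 − 8 − 17 = 2; torsion from ∂_2 factors > 1: none. So H_1 ≅ Z^2.
H_2: b_2 = 18 − 17 − 0 = 1; torsion from ∂_3 factors > 1: none. So H_2 ≅ Z.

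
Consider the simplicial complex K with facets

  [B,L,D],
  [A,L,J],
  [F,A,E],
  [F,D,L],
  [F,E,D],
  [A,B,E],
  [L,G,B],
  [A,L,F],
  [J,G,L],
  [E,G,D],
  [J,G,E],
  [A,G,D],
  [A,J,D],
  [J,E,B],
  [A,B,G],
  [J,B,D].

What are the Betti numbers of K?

K has 8 vertices, 24 edges, 16 triangles.
rank ∂_0 = 0, rank ∂_1 = 7 ⇒ b_0 = 8 − 0 − 7 = 1; all invariant factors of ∂_1 are 1 so no torsion. So H_0 = Z.
rank ∂_1 = 7, rank ∂_2 = 15 ⇒ b_1 = 24 − 7 − 15 = 2; all invariant factors of ∂_2 are 1 so no torsion. So H_1 = Z^2.
rank ∂_2 = 15, rank ∂_3 = 0 ⇒ b_2 = 16 − 15 − 0 = 1. So H_2 = Z.

b_0 = 1, b_1 = 2, b_2 = 1.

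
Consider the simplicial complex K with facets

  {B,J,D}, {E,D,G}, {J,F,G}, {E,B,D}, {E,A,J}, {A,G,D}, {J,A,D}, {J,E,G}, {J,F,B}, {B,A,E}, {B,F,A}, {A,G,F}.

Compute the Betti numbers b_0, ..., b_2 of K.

K has 7 vertices, 18 edges, 12 triangles.
rank ∂_0 = 0, rank ∂_1 = 6 ⇒ b_0 = 7 − 0 − 6 = 1; all invariant factors of ∂_1 are 1 so no torsion. So H_0 = Z.
rank ∂_1 = 6, rank ∂_2 = 12 ⇒ b_1 = 18 − 6 − 12 = 0; ∂_2 has invariant factor(s) [2] giving torsion. So H_1 = Z/2Z.
rank ∂_2 = 12, rank ∂_3 = 0 ⇒ b_2 = 12 − 12 − 0 = 0. So H_2 = 0.

b_0 = 1, b_1 = 0, b_2 = 0.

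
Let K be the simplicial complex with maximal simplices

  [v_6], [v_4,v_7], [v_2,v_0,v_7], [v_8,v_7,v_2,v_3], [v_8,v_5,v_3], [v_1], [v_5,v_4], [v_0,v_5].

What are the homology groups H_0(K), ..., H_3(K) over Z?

Order the vertices as v_0 < v_1 < v_2 < v_3 < v_4 < v_5 < v_6 < v_7 < v_8. Listing each simplex with vertices in this order, K has dimension 3 with simplices:

  0-simplices (9): [v_0], [v_1], [v_2], [v_3], [v_4], [v_5], [v_6], [v_7], [v_8]
  1-simplices (13): [v_0,v_2], [v_0,v_5], [v_0,v_7], [v_2,v_3], [v_2,v_7], [v_2,v_8], [v_3,v_5], [v_3,v_7], [v_3,v_8], [v_4,v_5], [v_4,v_7], [v_5,v_8], [v_7,v_8]
  2-simplices (6): [v_0,v_2,v_7], [v_2,v_3,v_7], [v_2,v_3,v_8], [v_2,v_7,v_8], [v_3,v_5,v_8], [v_3,v_7,v_8]
  3-simplices (1): [v_2,v_3,v_7,v_8]

Hence C_0 ≅ Z^9, C_1 ≅ Z^13, C_2 ≅ Z^6, C_3 ≅ Z^1.

The boundary map ∂_1: C_1 → C_0 sends each edge [p,q] (with p < q) to q − p. For instance
  ∂[v_2,v_8] = [v_8] − [v_2].
The resulting 9×13 matrix has rank 6, and its Smith normal form has invariant factors (1,1,1,1,1,1).

∂_2: C_2 → C_1 maps a triangle to the signed sum of its edges. For instance
  ∂[v_3,v_7,v_8] = [v_7,v_8] − [v_3,v_8] + [v_3,v_7],
  ∂[v_2,v_7,v_8] = [v_7,v_8] − [v_2,v_8] + [v_2,v_7].
The 13×6 boundary matrix has rank 5 and Smith normal form diag(1,1,1,1,1).

∂_3: C_3 → C_2 sends each 3-simplex σ to the alternating sum Σ_i (−1)^i (σ with its i-th vertex removed). For instance
  ∂[v_2,v_3,v_7,v_8] = [v_3,v_7,v_8] − [v_2,v_7,v_8] + [v_2,v_3,v_8] − [v_2,v_3,v_7].
This gives a 6×1 integer matrix of rank 1; reducing to Smith normal form yields diagonal entries (1).

Now H_k = ker ∂_k / im ∂_{k+1}, so:

  H_0: rank C_0 − rank ∂_1 = 9 − 6 = 3, and the invariant factors of ∂_1 are all 1, so H_0 = Z^3.
  H_1: rank ker ∂_1 − rank ∂_2 = (13 − 6) − 5 = 2, and the invariant factors of ∂_2 are all 1, so H_1 = Z^2.
  H_2: rank ker ∂_2 − rank ∂_3 = (6 − 5) − 1 = 0, and the invariant factors of ∂_3 are all 1, so H_2 = 0.
  H_3: rank ker ∂_3 − rank ∂_4 = (1 − 1) − 0 = 0, and there is no ∂_4, so H_3 = 0.

As a check, the Euler characteristic is 9 − 13 + 6 − 1 = 1, which agrees with 3 − 2 + 0 − 0 = 1.

H_0 ≅ Z^3,  H_1 ≅ Z^2,  H_2 = 0,  H_3 = 0.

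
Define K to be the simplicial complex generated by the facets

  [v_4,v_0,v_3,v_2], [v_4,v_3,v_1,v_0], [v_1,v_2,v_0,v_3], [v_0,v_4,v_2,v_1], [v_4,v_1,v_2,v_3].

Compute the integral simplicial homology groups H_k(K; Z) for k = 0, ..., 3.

H_0 = Z,  H_1 = 0,  H_2 = 0,  H_3 = Z.

Fix the vertex order v_0 < v_1 < v_2 < v_3 < v_4 and write every simplex with vertices in increasing order. Then dim K = 3 and the simplices of K are:

  0-simplices (5): [v_0], [v_1], [v_2], [v_3], [v_4]
  1-simplices (10): [v_0,v_1], [v_0,v_2], [v_0,v_3], [v_0,v_4], [v_1,v_2], [v_1,v_3], [v_1,v_4], [v_2,v_3], [v_2,v_4], [v_3,v_4]
  2-simplices (10): [v_0,v_1,v_2], [v_0,v_1,v_3], [v_0,v_1,v_4], [v_0,v_2,v_3], [v_0,v_2,v_4], [v_0,v_3,v_4], [v_1,v_2,v_3], [v_1,v_2,v_4], [v_1,v_3,v_4], [v_2,v_3,v_4]
  3-simplices (5): [v_0,v_1,v_2,v_3], [v_0,v_1,v_2,v_4], [v_0,v_1,v_3,v_4], [v_0,v_2,v_3,v_4], [v_1,v_2,v_3,v_4]

giving chain groups C_0 ≅ Z^5, C_1 ≅ Z^10, C_2 ≅ Z^10, C_3 ≅ Z^5.

∂_1: C_1 → C_0 maps an edge to its endpoints' difference, ∂[p,q] = q − p.
The 5×10 boundary matrix has rank 4 and Smith normal form diag(1,1,1,1).

∂_2: C_2 → C_1 sends each 2-simplex [p,q,r] to [q,r] − [p,r] + [p,q]. For instance
  ∂[v_0,v_1,v_4] = [v_1,v_4] − [v_0,v_4] + [v_0,v_1],
  ∂[v_0,v_1,v_2] = [v_1,v_2] − [v_0,v_2] + [v_0,v_1].
The resulting 10×10 matrix has rank 6, and its Smith normal form has invariant factors (1,1,1,1,1,1).

Boundary ∂_3: C_3 → C_2 sends each 3-simplex σ to the alternating sum Σ_i (−1)^i (σ with its i-th vertex removed). For instance
  ∂[v_0,v_1,v_3,v_4] = [v_1,v_3,v_4] − [v_0,v_3,v_4] + [v_0,v_1,v_4] − [v_0,v_1,v_3],
  ∂[v_0,v_2,v_3,v_4] = [v_2,v_3,v_4] − [v_0,v_3,v_4] + [v_0,v_2,v_4] − [v_0,v_2,v_3].
The 10×5 boundary matrix has rank 4 and Smith normal form diag(1,1,1,1).

Reading off H_k = ker ∂_k / im ∂_{k+1}:

  H_0: rank C_0 − rank ∂_1 = 5 − 4 = 1, and the invariant factors of ∂_1 are all 1, so H_0 ≅ Z.
  H_1: rank ker ∂_1 − rank ∂_2 = (10 − 4) − 6 = 0, and the invariant factors of ∂_2 are all 1, so H_1 ≅ 0.
  H_2: rank ker ∂_2 − rank ∂_3 = (10 − 6) − 4 = 0, and the invariant factors of ∂_3 are all 1, so H_2 ≅ 0.
  H_3: rank ker ∂_3 − rank ∂_4 = (5 − 4) − 0 = 1, and there is no ∂_4, so H_3 ≅ Z.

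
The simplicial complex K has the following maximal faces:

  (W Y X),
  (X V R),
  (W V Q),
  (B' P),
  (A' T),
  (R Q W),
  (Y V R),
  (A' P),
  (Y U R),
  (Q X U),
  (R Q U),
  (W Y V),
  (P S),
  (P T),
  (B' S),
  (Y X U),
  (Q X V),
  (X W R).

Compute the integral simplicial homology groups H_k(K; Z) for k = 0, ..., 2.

H_0 ≅ Z^2,  H_1 ≅ Z^2 × Z/2,  H_2 = 0.

Fix the vertex order P < Q < R < S < T < U < V < W < X < Y < A' < B' and write every simplex with vertices in increasing order. Then dim K = 2 and the simplices of K are:

  0-simplices (12): [P], [Q], [R], [S], [T], [U], [V], [W], [X], [Y], [A'], [B']
  1-simplices (24): (24 of them)
  2-simplices (12): [Q,R,U], [Q,R,W], [Q,U,X], [Q,V,W], [Q,V,X], [R,U,Y], [R,V,X], [R,V,Y], [R,W,X], [U,X,Y], [V,W,Y], [W,X,Y]

Hence C_0 ≅ Z^12, C_1 ≅ Z^24, C_2 ≅ Z^12.

Boundary ∂_1: C_1 → C_0 maps an edge to its endpoints' difference, ∂[p,q] = q − p.
This gives a 12×24 integer matrix of rank 10; reducing to Smith normal form yields diagonal entries (1,1,1,1,1,1,1,1,1,1).

∂_2: C_2 → C_1 sends each 2-simplex [p,q,r] to [q,r] − [p,r] + [p,q]. For instance
  ∂[Q,U,X] = [U,X] − [Q,X] + [Q,U],
  ∂[R,V,Y] = [V,Y] − [R,Y] + [R,V].
The 24×12 boundary matrix has rank 12 and Smith normal form diag(1,1,1,1,1,1,1,1,1,1,1,2).

From H_k ≅ ker(∂_k) / im(∂_{k+1}) we obtain:

  H_0: rank C_0 − rank ∂_1 = 12 − 10 = 2, and the invariant factors of ∂_1 are all 1, so H_0 = Z^2.
  H_1: rank ker ∂_1 − rank ∂_2 = (24 − 10) − 12 = 2, and ∂_2 has invariant factor 2 > 1, so H_1 = Z^2 × Z/2.
  H_2: rank ker ∂_2 − rank ∂_3 = (12 − 12) − 0 = 0, and there is no ∂_3, so H_2 = 0.

(K is a triangulation of the disjoint union of a wedge of 2 circles and the real projective plane RP^2.)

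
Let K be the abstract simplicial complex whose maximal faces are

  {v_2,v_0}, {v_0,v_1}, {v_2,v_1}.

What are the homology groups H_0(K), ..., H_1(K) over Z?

H_0 = Z,  H_1 = Z.

Take the total order v_0 < v_1 < v_2 on the vertex set. Then K (dimension 1) consists of the simplices:

  0-simplices (3): [v_0], [v_1], [v_2]
  1-simplices (3): [v_0,v_1], [v_0,v_2], [v_1,v_2]

giving chain groups C_0 ≅ Z^3, C_1 ≅ Z^3.

Boundary ∂_1: C_1 → C_0 maps an edge to its endpoints' difference, ∂[p,q] = q − p. For instance
  ∂[v_1,v_2] = [v_2] − [v_1].
As a 3×3 matrix over Z this has rank 2, with invariant factors (1,1).

From H_k ≅ ker(∂_k) / im(∂_{k+1}) we obtain:

  H_0: rank C_0 − rank ∂_1 = 3 − 2 = 1, and the invariant factors of ∂_1 are all 1, so H_0 ≅ Z.
  H_1: rank ker ∂_1 − rank ∂_2 = (3 − 2) − 0 = 1, and there is no ∂_2, so H_1 ≅ Z.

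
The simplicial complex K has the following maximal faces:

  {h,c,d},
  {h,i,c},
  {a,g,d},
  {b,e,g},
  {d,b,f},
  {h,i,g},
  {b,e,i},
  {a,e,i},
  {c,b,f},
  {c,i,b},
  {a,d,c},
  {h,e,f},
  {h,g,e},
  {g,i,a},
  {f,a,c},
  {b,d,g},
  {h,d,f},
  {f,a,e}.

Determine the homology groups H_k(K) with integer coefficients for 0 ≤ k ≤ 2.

We work with the vertex ordering a < b < c < d < e < f < g < h < i. The simplices of K, each written with vertices in increasing order, are:

  0-simplices (9): a, b, c, d, e, f, g, h, i
  1-simplices (27): ac, ad, ae, af, ag, ai, bc, bd, be, bf, bg, bi, cd, cf, ch, ci, df, dg, dh, ef, eg, eh, ei, fh, gh, gi, hi
  2-simplices (18): acd, acf, adg, aef, aei, agi, bcf, bci, bdf, bdg, beg, bei, cdh, chi, dfh, efh, egh, ghi

giving chain groups C_0 ≅ Z^9, C_1 ≅ Z^27, C_2 ≅ Z^18.

Boundary ∂_1: C_1 → C_0 sends each edge [p,q] (with p < q) to q − p.
The resulting 9×27 matrix has rank 8, and its Smith normal form has invariant factors (1,1,1,1,1,1,1,1).

∂_2: C_2 → C_1 maps a triangle to the signed sum of its edges. For instance
  ∂aef = ef − af + ae,
  ∂egh = gh − eh + eg.
The resulting 27×18 matrix has rank 18, and its Smith normal form has invariant factors (1,1,1,1,1,1,1,1,1,1,1,1,1,1,1,1,1,2).

Now H_k = ker ∂_k / im ∂_{k+1}, so:

  H_0: rank C_0 − rank ∂_1 = 9 − 8 = 1, and the invariant factors of ∂_1 are all 1, so H_0 = Z.
  H_1: rank ker ∂_1 − rank ∂_2 = (27 − 8) − 18 = 1, and ∂_2 has invariant factor 2 > 1, so H_1 = Z ⊕ Z/2.
  H_2: rank ker ∂_2 − rank ∂_3 = (18 − 18) − 0 = 0, and there is no ∂_3, so H_2 = 0.

As a check, the Euler characteristic is 9 − 27 + 18 = 0, which agrees with 1 − 1 + 0 = 0.

H_0 = Z,  H_1 = Z ⊕ Z/2,  H_2 = 0.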